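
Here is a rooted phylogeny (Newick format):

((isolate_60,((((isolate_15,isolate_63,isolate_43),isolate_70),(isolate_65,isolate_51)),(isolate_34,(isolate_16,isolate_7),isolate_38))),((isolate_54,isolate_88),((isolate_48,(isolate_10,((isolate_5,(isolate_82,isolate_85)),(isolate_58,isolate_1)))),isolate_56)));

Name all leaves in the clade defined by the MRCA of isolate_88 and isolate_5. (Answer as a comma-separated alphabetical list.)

isolate_1, isolate_10, isolate_48, isolate_5, isolate_54, isolate_56, isolate_58, isolate_82, isolate_85, isolate_88

Tracing isolate_88: it sits inside (isolate_54,isolate_88).
Tracing isolate_5: it sits inside (isolate_5,(isolate_82,isolate_85)).
The smallest clade enclosing both is ((isolate_54,isolate_88),((isolate_48,(isolate_10,((isolate_5,(isolate_82,isolate_85)),(isolate_58,isolate_1)))),isolate_56)); the answer is its 10 terminal taxa in alphabetical order.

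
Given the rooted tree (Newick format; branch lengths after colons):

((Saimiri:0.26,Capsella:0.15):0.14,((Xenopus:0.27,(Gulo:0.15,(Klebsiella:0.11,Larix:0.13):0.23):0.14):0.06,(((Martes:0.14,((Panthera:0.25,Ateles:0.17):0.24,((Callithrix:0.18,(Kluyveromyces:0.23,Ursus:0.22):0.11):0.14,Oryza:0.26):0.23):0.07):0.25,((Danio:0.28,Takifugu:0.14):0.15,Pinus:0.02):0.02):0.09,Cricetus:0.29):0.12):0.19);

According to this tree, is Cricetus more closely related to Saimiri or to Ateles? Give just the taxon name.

The MRCA of Cricetus and Ateles subtends (((Martes,((Panthera,Ateles),((Callithrix,(Kluyveromyces,Ursus)),Oryza))),((Danio,Takifugu),Pinus)),Cricetus) (11 taxa).
The MRCA of Cricetus and Saimiri is the root, subtending the entire tree (17 taxa).
The first is nested inside the second, so Cricetus shares a more recent common ancestor with Ateles.

Ateles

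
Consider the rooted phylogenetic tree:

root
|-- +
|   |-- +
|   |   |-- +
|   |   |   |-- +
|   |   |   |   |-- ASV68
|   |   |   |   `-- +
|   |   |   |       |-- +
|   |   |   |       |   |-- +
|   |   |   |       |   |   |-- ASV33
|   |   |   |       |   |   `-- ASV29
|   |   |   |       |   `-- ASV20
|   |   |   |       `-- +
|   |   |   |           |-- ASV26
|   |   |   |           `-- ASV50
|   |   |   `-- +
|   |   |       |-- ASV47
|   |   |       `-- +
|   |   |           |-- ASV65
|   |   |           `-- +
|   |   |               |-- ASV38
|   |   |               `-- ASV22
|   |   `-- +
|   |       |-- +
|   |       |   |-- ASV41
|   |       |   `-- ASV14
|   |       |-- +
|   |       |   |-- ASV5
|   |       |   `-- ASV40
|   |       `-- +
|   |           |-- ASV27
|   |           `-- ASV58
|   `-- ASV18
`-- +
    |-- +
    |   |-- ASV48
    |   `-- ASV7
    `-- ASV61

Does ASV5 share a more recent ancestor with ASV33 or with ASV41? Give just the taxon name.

The MRCA of ASV5 and ASV41 subtends ((ASV41,ASV14),(ASV5,ASV40),(ASV27,ASV58)) (6 taxa).
The MRCA of ASV5 and ASV33 subtends (((ASV68,(((ASV33,ASV29),ASV20),(ASV26,ASV50))),(ASV47,(ASV65,(ASV38,ASV22)))),((ASV41,ASV14),(ASV5,ASV40),(ASV27,ASV58))) (16 taxa).
The first is nested inside the second, so ASV5 shares a more recent common ancestor with ASV41.

ASV41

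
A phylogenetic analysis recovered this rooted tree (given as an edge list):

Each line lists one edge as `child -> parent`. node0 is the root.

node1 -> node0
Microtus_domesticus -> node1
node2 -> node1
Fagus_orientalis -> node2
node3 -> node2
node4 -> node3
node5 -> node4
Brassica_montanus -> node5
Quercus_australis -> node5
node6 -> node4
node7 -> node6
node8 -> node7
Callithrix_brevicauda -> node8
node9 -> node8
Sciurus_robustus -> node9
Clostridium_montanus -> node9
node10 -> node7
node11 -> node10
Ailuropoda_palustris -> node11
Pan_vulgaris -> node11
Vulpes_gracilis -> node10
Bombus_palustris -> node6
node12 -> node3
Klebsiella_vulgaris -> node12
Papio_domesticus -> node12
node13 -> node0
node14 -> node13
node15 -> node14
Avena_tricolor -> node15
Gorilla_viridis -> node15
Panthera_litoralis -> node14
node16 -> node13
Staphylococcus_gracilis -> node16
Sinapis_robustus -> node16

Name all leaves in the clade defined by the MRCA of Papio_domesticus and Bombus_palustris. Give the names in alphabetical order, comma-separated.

Ailuropoda_palustris, Bombus_palustris, Brassica_montanus, Callithrix_brevicauda, Clostridium_montanus, Klebsiella_vulgaris, Pan_vulgaris, Papio_domesticus, Quercus_australis, Sciurus_robustus, Vulpes_gracilis

Tracing Papio_domesticus: it sits inside (Klebsiella_vulgaris,Papio_domesticus).
Tracing Bombus_palustris: it sits inside (((Callithrix_brevicauda,(Sciurus_robustus,Clostridium_montanus)),((Ailuropoda_palustris,Pan_vulgaris),Vulpes_gracilis)),Bombus_palustris).
The smallest clade enclosing both is (((Brassica_montanus,Quercus_australis),(((Callithrix_brevicauda,(Sciurus_robustus,Clostridium_montanus)),((Ailuropoda_palustris,Pan_vulgaris),Vulpes_gracilis)),Bombus_palustris)),(Klebsiella_vulgaris,Papio_domesticus)); the answer is its 11 terminal taxa in alphabetical order.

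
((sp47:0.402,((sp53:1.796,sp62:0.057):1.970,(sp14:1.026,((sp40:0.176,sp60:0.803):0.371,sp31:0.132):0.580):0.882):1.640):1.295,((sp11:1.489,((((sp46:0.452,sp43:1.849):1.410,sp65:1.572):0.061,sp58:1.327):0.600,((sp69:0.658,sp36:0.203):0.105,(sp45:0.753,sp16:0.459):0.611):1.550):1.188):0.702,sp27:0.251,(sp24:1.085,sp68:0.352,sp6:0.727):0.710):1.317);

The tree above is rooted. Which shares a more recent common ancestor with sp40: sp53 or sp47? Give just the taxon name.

The MRCA of sp40 and sp53 subtends ((sp53,sp62),(sp14,((sp40,sp60),sp31))) (6 taxa).
The MRCA of sp40 and sp47 subtends (sp47,((sp53,sp62),(sp14,((sp40,sp60),sp31)))) (7 taxa).
The first is nested inside the second, so sp40 shares a more recent common ancestor with sp53.

sp53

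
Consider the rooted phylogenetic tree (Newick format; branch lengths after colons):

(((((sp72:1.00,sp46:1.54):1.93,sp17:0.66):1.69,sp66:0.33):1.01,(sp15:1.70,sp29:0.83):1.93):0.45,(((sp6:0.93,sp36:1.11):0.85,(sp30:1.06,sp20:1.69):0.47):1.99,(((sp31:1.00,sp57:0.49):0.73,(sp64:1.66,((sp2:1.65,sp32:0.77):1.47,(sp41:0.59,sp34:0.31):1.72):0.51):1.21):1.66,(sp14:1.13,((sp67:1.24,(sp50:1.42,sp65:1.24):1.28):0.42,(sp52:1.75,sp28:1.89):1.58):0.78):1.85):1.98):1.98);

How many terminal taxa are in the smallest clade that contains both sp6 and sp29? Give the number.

The MRCA of sp6 and sp29 is the root, so the clade is the entire tree.
That clade contains 23 terminal taxa: sp14, sp15, sp17, sp2, sp20, sp28, sp29, sp30, sp31, sp32, sp34, sp36, sp41, sp46, sp50, sp52, sp57, sp6, sp64, sp65, sp66, sp67, sp72.

23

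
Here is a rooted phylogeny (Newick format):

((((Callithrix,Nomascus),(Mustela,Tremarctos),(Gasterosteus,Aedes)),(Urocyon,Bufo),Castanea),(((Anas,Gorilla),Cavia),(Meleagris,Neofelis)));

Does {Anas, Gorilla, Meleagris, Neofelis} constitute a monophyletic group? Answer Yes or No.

No

The MRCA of the listed taxa subtends (((Anas,Gorilla),Cavia),(Meleagris,Neofelis)).
That clade also contains Cavia, which is not in the proposed group, so the group is not monophyletic.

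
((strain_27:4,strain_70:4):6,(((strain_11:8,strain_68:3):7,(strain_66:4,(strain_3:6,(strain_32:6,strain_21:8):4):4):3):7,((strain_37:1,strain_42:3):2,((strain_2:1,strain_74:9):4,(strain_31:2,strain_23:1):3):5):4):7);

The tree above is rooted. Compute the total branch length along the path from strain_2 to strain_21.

40

The path runs strain_2 → … → MRCA → … → strain_21; the MRCA is the node subtending (((strain_11,strain_68),(strain_66,(strain_3,(strain_32,strain_21)))),((strain_37,strain_42),((strain_2,strain_74),(strain_31,strain_23)))).
Branch lengths along that path: 1 + 4 + 5 + 4 + 7 + 3 + 4 + 4 + 8 = 40.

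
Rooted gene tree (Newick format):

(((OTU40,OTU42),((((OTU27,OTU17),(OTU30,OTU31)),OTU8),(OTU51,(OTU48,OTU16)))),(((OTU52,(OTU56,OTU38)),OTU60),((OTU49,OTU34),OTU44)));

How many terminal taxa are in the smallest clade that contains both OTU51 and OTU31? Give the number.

8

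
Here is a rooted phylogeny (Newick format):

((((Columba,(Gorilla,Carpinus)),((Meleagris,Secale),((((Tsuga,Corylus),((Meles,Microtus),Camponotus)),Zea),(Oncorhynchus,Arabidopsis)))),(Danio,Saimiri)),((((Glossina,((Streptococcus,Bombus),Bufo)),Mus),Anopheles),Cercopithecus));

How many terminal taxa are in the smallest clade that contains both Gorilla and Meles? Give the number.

The MRCA of Gorilla and Meles is the node subtending ((Columba,(Gorilla,Carpinus)),((Meleagris,Secale),((((Tsuga,Corylus),((Meles,Microtus),Camponotus)),Zea),(Oncorhynchus,Arabidopsis)))).
That clade contains 13 terminal taxa: Arabidopsis, Camponotus, Carpinus, Columba, Corylus, Gorilla, Meleagris, Meles, Microtus, Oncorhynchus, Secale, Tsuga, Zea.

13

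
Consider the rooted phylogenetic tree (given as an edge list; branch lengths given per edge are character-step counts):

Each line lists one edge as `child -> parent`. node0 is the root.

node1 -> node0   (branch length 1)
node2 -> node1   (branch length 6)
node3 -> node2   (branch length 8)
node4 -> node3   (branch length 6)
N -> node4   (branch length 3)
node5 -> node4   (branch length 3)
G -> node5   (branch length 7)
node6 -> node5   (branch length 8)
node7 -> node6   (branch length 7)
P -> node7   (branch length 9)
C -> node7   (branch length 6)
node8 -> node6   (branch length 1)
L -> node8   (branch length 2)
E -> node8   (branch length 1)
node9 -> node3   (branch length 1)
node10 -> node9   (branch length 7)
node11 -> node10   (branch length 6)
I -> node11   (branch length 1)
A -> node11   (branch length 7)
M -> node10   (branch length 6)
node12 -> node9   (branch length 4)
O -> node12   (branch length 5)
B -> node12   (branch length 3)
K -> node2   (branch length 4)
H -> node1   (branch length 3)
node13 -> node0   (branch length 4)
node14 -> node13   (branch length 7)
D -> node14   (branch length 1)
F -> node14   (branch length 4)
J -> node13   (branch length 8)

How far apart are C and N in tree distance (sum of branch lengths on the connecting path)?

27

The path runs C → … → MRCA → … → N; the MRCA is the node subtending (N,(G,((P,C),(L,E)))).
Branch lengths along that path: 6 + 7 + 8 + 3 + 3 = 27.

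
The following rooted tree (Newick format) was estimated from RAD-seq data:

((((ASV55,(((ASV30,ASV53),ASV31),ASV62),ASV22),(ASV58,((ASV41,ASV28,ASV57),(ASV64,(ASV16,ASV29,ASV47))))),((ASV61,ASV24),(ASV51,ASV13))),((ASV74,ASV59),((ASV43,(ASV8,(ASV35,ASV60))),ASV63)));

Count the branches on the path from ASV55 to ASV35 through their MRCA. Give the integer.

The MRCA of ASV55 and ASV35 is the root of the tree.
From ASV55 up to that node: 4 branches. From ASV35 up to the same node: 6 branches. Total: 4 + 6 = 10.

10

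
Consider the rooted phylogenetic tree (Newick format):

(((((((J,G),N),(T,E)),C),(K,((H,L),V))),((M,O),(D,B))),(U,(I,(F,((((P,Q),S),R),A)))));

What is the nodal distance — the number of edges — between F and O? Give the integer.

8

The MRCA of F and O is the root of the tree.
From F up to that node: 4 branches. From O up to the same node: 4 branches. Total: 4 + 4 = 8.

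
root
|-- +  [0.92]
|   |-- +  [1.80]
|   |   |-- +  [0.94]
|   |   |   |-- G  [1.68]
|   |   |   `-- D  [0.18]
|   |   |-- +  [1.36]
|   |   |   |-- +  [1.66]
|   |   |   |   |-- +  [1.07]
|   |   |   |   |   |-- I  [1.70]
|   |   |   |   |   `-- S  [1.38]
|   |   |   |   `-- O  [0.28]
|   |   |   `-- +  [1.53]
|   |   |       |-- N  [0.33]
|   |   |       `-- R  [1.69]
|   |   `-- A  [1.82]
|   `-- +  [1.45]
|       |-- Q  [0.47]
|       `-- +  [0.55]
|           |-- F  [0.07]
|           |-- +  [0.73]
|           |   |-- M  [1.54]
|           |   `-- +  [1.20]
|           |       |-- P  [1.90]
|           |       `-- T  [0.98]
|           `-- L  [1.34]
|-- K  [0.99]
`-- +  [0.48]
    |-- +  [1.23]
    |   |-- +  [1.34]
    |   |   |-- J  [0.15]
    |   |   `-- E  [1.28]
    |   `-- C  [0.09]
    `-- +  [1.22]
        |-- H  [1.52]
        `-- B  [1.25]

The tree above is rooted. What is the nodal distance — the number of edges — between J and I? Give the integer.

The MRCA of J and I is the root of the tree.
From J up to that node: 4 branches. From I up to the same node: 6 branches. Total: 4 + 6 = 10.

10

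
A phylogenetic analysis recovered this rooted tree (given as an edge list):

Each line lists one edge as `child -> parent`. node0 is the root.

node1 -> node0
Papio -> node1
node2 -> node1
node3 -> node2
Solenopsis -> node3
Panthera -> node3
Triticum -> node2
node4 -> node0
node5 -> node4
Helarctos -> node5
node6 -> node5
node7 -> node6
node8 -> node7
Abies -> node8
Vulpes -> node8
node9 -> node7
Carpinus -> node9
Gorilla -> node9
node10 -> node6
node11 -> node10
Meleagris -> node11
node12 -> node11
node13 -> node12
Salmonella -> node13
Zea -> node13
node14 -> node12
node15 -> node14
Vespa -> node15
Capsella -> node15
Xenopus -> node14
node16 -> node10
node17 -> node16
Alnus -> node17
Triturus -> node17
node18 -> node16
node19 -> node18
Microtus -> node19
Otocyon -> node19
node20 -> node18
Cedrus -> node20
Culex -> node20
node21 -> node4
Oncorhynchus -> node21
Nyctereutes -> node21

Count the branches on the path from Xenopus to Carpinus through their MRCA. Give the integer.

The MRCA of Xenopus and Carpinus is the node subtending (((Abies,Vulpes),(Carpinus,Gorilla)),((Meleagris,((Salmonella,Zea),((Vespa,Capsella),Xenopus))),((Alnus,Triturus),((Microtus,Otocyon),(Cedrus,Culex))))).
From Xenopus up to that node: 5 branches. From Carpinus up to the same node: 3 branches. Total: 5 + 3 = 8.

8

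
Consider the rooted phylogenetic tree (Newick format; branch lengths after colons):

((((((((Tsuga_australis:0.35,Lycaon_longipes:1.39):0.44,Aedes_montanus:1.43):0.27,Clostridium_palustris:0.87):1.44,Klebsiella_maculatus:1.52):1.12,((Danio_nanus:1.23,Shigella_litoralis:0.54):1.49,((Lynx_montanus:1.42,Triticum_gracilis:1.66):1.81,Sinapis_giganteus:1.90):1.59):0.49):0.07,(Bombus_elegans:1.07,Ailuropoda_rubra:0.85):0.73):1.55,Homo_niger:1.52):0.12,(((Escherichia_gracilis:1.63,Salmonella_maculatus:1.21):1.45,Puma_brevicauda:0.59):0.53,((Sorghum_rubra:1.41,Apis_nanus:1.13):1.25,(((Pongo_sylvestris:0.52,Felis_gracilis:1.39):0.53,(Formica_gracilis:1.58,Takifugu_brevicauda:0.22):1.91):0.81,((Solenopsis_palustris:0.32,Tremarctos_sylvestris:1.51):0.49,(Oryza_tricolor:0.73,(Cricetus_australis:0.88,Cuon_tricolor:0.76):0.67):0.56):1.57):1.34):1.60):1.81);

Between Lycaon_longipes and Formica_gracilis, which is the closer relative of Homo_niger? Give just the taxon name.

The MRCA of Homo_niger and Lycaon_longipes subtends (((((((Tsuga_australis,Lycaon_longipes),Aedes_montanus),Clostridium_palustris),Klebsiella_maculatus),((Danio_nanus,Shigella_litoralis),((Lynx_montanus,Triticum_gracilis),Sinapis_giganteus))),(Bombus_elegans,Ailuropoda_rubra)),Homo_niger) (13 taxa).
The MRCA of Homo_niger and Formica_gracilis is the root, subtending the entire tree (27 taxa).
The first is nested inside the second, so Homo_niger shares a more recent common ancestor with Lycaon_longipes.

Lycaon_longipes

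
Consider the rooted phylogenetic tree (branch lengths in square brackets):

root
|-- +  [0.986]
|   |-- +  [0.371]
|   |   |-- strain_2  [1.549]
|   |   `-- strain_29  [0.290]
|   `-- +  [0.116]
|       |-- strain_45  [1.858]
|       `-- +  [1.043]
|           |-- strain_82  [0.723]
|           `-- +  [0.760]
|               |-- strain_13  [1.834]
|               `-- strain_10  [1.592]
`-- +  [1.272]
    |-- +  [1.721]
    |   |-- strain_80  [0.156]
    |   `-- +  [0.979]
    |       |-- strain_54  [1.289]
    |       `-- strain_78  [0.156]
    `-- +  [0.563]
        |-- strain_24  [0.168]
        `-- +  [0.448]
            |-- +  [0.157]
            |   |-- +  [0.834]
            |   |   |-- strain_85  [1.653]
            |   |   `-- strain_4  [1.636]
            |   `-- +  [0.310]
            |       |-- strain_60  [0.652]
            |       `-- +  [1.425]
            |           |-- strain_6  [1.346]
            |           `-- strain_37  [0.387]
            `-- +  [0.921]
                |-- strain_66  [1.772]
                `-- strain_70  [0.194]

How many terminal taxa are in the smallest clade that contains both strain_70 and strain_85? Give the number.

The MRCA of strain_70 and strain_85 is the node subtending (((strain_85,strain_4),(strain_60,(strain_6,strain_37))),(strain_66,strain_70)).
That clade contains 7 terminal taxa: strain_37, strain_4, strain_6, strain_60, strain_66, strain_70, strain_85.

7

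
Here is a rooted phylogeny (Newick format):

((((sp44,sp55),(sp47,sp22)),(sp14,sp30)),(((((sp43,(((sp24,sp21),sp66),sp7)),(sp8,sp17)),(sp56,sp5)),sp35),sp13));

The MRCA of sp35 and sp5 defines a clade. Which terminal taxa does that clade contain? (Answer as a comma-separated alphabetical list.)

sp17, sp21, sp24, sp35, sp43, sp5, sp56, sp66, sp7, sp8

Tracing sp35: it sits inside ((((sp43,(((sp24,sp21),sp66),sp7)),(sp8,sp17)),(sp56,sp5)),sp35).
Tracing sp5: it sits inside (sp56,sp5).
The smallest clade enclosing both is ((((sp43,(((sp24,sp21),sp66),sp7)),(sp8,sp17)),(sp56,sp5)),sp35); the answer is its 10 terminal taxa in alphabetical order.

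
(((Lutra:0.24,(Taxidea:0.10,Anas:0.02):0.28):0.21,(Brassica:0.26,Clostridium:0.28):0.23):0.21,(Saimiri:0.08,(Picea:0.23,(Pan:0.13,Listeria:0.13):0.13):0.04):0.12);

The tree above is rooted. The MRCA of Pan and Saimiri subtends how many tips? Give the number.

4

The MRCA of Pan and Saimiri is the node subtending (Saimiri,(Picea,(Pan,Listeria))).
That clade contains 4 terminal taxa: Listeria, Pan, Picea, Saimiri.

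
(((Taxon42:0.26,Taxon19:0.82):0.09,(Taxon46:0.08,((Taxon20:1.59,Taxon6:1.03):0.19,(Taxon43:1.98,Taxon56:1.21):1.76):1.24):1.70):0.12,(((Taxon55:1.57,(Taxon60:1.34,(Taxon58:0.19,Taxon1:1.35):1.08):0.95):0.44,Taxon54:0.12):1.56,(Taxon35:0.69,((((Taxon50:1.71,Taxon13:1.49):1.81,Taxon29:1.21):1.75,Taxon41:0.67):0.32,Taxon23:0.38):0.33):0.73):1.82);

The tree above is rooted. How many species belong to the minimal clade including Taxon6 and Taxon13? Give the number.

18

The MRCA of Taxon6 and Taxon13 is the root, so the clade is the entire tree.
That clade contains 18 terminal taxa: Taxon1, Taxon13, Taxon19, Taxon20, Taxon23, Taxon29, Taxon35, Taxon41, Taxon42, Taxon43, Taxon46, Taxon50, Taxon54, Taxon55, Taxon56, Taxon58, Taxon6, Taxon60.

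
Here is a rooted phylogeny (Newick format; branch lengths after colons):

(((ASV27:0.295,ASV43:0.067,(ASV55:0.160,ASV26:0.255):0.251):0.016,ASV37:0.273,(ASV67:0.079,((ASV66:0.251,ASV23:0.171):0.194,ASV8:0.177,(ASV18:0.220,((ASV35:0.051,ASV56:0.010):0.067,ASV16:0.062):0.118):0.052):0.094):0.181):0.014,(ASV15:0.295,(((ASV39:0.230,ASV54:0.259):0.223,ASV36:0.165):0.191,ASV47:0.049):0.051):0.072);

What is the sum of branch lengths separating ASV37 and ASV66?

0.993

The path runs ASV37 → … → MRCA → … → ASV66; the MRCA is the node subtending ((ASV27,ASV43,(ASV55,ASV26)),ASV37,(ASV67,((ASV66,ASV23),ASV8,(ASV18,((ASV35,ASV56),ASV16))))).
Branch lengths along that path: 0.273 + 0.181 + 0.094 + 0.194 + 0.251 = 0.993.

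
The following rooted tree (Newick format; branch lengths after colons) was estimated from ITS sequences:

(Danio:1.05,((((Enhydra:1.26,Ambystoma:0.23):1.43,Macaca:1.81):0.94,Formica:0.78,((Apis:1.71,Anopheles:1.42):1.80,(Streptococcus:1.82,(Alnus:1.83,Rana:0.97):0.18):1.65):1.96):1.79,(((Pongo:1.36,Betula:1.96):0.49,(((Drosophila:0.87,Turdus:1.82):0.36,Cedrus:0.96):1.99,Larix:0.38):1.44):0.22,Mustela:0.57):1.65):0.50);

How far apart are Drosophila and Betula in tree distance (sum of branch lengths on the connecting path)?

7.11

The path runs Drosophila → … → MRCA → … → Betula; the MRCA is the node subtending ((Pongo,Betula),(((Drosophila,Turdus),Cedrus),Larix)).
Branch lengths along that path: 0.87 + 0.36 + 1.99 + 1.44 + 0.49 + 1.96 = 7.11.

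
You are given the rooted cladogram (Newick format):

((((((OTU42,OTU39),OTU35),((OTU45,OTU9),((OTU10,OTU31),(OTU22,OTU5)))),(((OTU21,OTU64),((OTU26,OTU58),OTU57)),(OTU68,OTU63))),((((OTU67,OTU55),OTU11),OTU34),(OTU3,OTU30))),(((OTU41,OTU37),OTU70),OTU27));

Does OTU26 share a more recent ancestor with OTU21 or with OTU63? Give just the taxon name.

OTU21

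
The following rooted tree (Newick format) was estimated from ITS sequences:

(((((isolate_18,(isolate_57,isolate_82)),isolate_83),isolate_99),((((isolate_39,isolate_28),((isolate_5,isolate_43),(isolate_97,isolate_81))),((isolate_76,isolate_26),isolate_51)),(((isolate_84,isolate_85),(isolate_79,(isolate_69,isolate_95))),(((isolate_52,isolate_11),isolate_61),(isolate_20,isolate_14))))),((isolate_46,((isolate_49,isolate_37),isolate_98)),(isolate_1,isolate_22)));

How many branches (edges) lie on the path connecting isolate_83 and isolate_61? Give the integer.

8

The MRCA of isolate_83 and isolate_61 is the node subtending ((((isolate_18,(isolate_57,isolate_82)),isolate_83),isolate_99),((((isolate_39,isolate_28),((isolate_5,isolate_43),(isolate_97,isolate_81))),((isolate_76,isolate_26),isolate_51)),(((isolate_84,isolate_85),(isolate_79,(isolate_69,isolate_95))),(((isolate_52,isolate_11),isolate_61),(isolate_20,isolate_14))))).
From isolate_83 up to that node: 3 branches. From isolate_61 up to the same node: 5 branches. Total: 3 + 5 = 8.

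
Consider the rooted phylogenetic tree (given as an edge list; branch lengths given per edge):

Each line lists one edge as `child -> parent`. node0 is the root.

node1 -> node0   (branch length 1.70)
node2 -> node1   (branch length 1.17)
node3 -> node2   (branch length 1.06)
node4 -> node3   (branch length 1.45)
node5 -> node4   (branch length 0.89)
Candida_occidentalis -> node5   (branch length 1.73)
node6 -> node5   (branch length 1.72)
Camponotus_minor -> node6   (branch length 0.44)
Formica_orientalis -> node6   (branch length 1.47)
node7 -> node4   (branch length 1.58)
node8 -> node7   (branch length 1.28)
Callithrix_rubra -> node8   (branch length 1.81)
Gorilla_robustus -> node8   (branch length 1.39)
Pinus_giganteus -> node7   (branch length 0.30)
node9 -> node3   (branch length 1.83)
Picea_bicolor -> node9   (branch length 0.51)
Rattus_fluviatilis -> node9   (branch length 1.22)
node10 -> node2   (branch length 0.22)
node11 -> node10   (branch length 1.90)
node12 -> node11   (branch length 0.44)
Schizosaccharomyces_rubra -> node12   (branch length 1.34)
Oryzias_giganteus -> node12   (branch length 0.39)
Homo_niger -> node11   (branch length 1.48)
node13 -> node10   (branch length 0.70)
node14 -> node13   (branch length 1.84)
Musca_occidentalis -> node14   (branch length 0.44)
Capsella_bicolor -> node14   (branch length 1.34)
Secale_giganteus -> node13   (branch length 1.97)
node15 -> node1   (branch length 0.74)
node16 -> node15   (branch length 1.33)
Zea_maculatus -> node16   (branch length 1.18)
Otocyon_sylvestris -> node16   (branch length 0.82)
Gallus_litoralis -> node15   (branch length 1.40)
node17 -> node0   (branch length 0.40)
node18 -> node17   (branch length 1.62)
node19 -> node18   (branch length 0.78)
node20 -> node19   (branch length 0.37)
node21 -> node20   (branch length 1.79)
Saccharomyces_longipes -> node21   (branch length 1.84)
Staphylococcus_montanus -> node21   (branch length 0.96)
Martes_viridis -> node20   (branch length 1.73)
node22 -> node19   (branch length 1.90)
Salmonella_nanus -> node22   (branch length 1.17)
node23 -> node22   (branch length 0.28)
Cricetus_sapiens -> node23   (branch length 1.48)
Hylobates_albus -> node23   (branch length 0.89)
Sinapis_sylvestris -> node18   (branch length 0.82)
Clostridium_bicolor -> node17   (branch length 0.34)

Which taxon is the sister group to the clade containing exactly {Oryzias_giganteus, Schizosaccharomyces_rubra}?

Homo_niger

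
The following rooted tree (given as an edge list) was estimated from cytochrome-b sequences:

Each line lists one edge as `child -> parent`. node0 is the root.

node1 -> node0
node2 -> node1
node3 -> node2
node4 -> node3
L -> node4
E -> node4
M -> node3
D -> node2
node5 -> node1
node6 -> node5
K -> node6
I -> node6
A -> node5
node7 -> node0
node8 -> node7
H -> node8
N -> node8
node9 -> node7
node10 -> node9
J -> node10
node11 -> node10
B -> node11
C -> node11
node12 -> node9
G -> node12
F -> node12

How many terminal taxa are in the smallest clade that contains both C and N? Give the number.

7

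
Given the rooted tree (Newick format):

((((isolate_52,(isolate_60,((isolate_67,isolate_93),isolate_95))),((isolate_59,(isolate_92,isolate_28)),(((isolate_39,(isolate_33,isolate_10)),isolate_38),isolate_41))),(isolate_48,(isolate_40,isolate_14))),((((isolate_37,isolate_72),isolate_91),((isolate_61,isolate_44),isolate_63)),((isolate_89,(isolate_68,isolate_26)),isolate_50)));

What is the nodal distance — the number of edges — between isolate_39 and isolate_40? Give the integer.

9

The MRCA of isolate_39 and isolate_40 is the node subtending (((isolate_52,(isolate_60,((isolate_67,isolate_93),isolate_95))),((isolate_59,(isolate_92,isolate_28)),(((isolate_39,(isolate_33,isolate_10)),isolate_38),isolate_41))),(isolate_48,(isolate_40,isolate_14))).
From isolate_39 up to that node: 6 branches. From isolate_40 up to the same node: 3 branches. Total: 6 + 3 = 9.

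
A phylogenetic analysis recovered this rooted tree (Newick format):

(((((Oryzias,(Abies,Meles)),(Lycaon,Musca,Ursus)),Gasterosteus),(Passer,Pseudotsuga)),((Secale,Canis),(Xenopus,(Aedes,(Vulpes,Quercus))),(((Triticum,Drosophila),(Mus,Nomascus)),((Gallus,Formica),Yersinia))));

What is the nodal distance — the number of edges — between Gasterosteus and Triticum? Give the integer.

The MRCA of Gasterosteus and Triticum is the root of the tree.
From Gasterosteus up to that node: 3 branches. From Triticum up to the same node: 5 branches. Total: 3 + 5 = 8.

8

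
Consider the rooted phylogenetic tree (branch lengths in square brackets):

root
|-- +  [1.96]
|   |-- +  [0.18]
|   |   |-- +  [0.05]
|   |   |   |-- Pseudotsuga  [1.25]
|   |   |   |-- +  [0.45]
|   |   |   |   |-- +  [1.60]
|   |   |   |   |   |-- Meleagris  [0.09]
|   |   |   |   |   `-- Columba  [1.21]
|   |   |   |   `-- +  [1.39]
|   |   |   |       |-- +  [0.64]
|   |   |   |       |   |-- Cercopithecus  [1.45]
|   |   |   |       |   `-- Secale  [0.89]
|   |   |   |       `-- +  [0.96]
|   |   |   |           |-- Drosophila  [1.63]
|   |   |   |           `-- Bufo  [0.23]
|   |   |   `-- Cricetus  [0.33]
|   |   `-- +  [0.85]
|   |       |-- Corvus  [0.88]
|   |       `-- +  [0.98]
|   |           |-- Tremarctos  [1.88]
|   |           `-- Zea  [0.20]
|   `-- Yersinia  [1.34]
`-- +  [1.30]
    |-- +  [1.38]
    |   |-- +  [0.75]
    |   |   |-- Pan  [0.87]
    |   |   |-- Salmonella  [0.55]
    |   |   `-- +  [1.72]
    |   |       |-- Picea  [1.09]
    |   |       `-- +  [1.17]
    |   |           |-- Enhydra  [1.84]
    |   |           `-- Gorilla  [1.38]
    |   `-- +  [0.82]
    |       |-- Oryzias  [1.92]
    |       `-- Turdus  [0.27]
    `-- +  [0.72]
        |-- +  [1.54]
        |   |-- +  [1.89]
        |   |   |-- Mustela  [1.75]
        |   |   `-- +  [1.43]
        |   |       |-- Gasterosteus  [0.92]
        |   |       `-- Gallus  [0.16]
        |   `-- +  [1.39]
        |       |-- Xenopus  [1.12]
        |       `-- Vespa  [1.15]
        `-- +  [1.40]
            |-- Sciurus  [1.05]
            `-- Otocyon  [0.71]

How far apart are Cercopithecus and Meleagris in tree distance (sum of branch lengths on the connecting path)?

5.17

The path runs Cercopithecus → … → MRCA → … → Meleagris; the MRCA is the node subtending ((Meleagris,Columba),((Cercopithecus,Secale),(Drosophila,Bufo))).
Branch lengths along that path: 1.45 + 0.64 + 1.39 + 1.60 + 0.09 = 5.17.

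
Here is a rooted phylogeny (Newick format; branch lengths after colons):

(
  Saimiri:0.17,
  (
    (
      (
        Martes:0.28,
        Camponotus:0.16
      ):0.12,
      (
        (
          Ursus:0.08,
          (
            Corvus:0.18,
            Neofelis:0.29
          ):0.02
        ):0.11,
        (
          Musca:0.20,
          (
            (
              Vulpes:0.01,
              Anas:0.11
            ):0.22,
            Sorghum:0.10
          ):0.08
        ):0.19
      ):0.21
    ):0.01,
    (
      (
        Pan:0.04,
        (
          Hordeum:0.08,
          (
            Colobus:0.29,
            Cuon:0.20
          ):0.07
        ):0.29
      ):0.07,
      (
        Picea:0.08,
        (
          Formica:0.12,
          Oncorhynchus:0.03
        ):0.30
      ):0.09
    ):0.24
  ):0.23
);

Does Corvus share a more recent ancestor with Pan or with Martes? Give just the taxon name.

Martes

The MRCA of Corvus and Martes subtends ((Martes,Camponotus),((Ursus,(Corvus,Neofelis)),(Musca,((Vulpes,Anas),Sorghum)))) (9 taxa).
The MRCA of Corvus and Pan subtends (((Martes,Camponotus),((Ursus,(Corvus,Neofelis)),(Musca,((Vulpes,Anas),Sorghum)))),((Pan,(Hordeum,(Colobus,Cuon))),(Picea,(Formica,Oncorhynchus)))) (16 taxa).
The first is nested inside the second, so Corvus shares a more recent common ancestor with Martes.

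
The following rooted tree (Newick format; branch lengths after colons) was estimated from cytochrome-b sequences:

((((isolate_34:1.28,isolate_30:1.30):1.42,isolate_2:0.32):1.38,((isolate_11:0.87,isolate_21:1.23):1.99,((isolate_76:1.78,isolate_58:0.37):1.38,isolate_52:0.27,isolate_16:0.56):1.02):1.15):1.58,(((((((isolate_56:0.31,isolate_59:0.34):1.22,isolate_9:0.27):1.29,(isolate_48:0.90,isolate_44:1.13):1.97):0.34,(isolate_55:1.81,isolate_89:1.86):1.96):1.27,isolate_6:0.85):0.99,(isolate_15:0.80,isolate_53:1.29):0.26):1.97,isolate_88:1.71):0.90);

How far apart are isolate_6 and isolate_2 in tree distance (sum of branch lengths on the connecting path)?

The path runs isolate_6 → … → MRCA → … → isolate_2; the MRCA is the root of the tree.
Branch lengths along that path: 0.85 + 0.99 + 1.97 + 0.90 + 1.58 + 1.38 + 0.32 = 7.99.

7.99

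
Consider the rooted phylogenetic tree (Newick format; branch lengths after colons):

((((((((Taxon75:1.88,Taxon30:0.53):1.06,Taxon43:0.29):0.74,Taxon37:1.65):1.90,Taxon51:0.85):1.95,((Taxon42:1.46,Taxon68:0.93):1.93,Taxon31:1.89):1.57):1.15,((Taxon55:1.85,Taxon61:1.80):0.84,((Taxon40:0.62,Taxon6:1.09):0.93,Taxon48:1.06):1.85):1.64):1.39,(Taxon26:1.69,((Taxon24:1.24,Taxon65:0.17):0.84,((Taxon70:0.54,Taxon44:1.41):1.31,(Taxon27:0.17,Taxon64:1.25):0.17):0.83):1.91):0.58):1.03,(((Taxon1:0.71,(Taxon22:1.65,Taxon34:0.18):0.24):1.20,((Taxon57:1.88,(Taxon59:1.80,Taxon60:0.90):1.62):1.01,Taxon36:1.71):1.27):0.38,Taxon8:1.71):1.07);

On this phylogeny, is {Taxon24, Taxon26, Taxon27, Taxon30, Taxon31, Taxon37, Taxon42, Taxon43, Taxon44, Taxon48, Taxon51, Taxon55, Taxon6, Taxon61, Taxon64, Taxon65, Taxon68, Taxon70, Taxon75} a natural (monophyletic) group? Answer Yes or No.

No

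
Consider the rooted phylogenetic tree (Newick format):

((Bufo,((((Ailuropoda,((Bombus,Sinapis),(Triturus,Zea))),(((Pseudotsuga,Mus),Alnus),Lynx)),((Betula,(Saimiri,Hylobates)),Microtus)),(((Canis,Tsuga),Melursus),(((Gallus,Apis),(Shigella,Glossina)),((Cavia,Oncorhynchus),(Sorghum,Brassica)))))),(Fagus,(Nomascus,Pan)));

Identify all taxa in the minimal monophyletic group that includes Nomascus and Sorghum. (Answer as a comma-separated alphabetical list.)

Tracing Nomascus: it sits inside (Nomascus,Pan).
Tracing Sorghum: it sits inside (Sorghum,Brassica).
The smallest clade enclosing both is the whole tree (their MRCA is the root), so the answer is all 28 tips in alphabetical order.

Ailuropoda, Alnus, Apis, Betula, Bombus, Brassica, Bufo, Canis, Cavia, Fagus, Gallus, Glossina, Hylobates, Lynx, Melursus, Microtus, Mus, Nomascus, Oncorhynchus, Pan, Pseudotsuga, Saimiri, Shigella, Sinapis, Sorghum, Triturus, Tsuga, Zea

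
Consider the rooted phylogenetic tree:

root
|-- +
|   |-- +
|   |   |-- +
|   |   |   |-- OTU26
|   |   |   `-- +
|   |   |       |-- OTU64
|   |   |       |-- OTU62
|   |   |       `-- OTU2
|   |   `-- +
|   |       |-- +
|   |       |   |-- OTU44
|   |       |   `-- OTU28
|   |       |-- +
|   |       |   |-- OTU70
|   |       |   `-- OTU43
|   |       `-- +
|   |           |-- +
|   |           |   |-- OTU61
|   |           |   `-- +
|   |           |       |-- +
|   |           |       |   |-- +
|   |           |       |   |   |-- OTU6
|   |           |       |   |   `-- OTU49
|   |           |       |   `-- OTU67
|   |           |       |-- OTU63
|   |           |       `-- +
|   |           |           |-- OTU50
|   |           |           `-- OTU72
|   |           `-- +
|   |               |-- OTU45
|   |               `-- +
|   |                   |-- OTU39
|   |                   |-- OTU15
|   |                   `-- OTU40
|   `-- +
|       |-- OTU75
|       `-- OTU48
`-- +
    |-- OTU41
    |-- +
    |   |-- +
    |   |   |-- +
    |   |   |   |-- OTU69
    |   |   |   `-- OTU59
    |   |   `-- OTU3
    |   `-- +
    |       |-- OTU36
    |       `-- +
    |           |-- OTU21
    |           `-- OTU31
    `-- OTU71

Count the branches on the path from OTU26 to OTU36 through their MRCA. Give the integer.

8

The MRCA of OTU26 and OTU36 is the root of the tree.
From OTU26 up to that node: 4 branches. From OTU36 up to the same node: 4 branches. Total: 4 + 4 = 8.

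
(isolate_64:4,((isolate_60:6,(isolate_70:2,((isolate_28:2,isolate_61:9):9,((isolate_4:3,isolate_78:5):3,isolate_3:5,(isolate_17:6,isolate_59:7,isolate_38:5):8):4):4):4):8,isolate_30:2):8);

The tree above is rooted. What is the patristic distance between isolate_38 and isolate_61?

35

The path runs isolate_38 → … → MRCA → … → isolate_61; the MRCA is the node subtending ((isolate_28,isolate_61),((isolate_4,isolate_78),isolate_3,(isolate_17,isolate_59,isolate_38))).
Branch lengths along that path: 5 + 8 + 4 + 9 + 9 = 35.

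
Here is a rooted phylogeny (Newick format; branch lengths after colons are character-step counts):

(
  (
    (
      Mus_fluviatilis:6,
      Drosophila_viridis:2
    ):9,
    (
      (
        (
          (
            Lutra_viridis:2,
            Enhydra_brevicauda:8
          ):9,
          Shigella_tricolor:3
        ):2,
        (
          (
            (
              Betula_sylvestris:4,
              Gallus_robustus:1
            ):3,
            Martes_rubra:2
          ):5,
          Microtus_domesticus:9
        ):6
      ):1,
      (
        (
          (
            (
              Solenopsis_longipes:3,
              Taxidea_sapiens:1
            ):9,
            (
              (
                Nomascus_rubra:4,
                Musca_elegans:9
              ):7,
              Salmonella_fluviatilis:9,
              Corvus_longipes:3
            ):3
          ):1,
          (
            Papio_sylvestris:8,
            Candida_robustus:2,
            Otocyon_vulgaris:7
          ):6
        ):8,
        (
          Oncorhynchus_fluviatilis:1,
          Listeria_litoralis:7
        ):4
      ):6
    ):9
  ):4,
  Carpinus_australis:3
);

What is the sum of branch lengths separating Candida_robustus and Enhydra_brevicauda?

42

The path runs Candida_robustus → … → MRCA → … → Enhydra_brevicauda; the MRCA is the node subtending ((((Lutra_viridis,Enhydra_brevicauda),Shigella_tricolor),(((Betula_sylvestris,Gallus_robustus),Martes_rubra),Microtus_domesticus)),((((Solenopsis_longipes,Taxidea_sapiens),((Nomascus_rubra,Musca_elegans),Salmonella_fluviatilis,Corvus_longipes)),(Papio_sylvestris,Candida_robustus,Otocyon_vulgaris)),(Oncorhynchus_fluviatilis,Listeria_litoralis))).
Branch lengths along that path: 2 + 6 + 8 + 6 + 1 + 2 + 9 + 8 = 42.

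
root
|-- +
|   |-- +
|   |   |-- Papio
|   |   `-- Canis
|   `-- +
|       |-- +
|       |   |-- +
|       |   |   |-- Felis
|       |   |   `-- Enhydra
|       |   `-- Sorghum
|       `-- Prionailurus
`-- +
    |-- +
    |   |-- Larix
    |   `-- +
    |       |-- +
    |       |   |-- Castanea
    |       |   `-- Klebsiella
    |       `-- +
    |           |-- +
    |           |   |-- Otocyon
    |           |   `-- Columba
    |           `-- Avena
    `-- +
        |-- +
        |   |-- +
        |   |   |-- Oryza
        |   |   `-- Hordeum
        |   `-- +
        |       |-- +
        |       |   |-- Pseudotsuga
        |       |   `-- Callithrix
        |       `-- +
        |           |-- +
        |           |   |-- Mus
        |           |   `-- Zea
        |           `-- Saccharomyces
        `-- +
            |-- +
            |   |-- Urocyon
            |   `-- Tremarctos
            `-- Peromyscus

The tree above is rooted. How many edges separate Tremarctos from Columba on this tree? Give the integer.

9

The MRCA of Tremarctos and Columba is the node subtending ((Larix,((Castanea,Klebsiella),((Otocyon,Columba),Avena))),(((Oryza,Hordeum),((Pseudotsuga,Callithrix),((Mus,Zea),Saccharomyces))),((Urocyon,Tremarctos),Peromyscus))).
From Tremarctos up to that node: 4 branches. From Columba up to the same node: 5 branches. Total: 4 + 5 = 9.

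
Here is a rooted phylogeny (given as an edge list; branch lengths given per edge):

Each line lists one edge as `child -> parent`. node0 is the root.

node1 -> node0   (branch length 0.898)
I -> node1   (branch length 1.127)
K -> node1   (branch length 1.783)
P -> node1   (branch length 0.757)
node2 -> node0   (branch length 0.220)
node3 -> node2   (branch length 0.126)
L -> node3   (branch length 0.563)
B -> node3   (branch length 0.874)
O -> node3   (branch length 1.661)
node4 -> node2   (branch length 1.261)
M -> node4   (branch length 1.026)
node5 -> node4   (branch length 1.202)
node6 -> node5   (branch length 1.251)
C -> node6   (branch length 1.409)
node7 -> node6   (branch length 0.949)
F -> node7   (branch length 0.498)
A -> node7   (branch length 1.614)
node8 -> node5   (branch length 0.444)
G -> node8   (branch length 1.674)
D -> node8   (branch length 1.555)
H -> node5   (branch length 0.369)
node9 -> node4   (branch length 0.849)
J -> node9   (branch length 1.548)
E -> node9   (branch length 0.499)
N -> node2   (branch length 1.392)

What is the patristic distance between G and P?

6.456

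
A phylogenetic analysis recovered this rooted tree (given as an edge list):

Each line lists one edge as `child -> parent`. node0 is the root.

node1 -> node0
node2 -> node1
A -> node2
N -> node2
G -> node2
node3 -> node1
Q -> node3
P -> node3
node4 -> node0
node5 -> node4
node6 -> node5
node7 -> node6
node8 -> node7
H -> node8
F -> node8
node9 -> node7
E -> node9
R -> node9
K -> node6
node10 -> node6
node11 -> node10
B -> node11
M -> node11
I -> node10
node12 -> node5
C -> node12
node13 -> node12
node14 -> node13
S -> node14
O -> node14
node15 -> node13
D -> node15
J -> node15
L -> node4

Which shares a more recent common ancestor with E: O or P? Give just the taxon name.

The MRCA of E and O subtends ((((H,F),(E,R)),K,((B,M),I)),(C,((S,O),(D,J)))) (13 taxa).
The MRCA of E and P is the root, subtending the entire tree (19 taxa).
The first is nested inside the second, so E shares a more recent common ancestor with O.

O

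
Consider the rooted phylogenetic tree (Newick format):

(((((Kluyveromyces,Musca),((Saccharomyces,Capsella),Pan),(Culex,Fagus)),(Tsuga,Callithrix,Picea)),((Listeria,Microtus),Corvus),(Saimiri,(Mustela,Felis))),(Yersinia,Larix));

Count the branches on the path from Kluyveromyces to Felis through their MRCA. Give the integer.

7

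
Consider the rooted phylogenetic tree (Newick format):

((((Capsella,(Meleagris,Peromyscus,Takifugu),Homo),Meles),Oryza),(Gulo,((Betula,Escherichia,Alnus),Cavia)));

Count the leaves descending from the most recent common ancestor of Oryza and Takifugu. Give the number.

The MRCA of Oryza and Takifugu is the node subtending (((Capsella,(Meleagris,Peromyscus,Takifugu),Homo),Meles),Oryza).
That clade contains 7 terminal taxa: Capsella, Homo, Meleagris, Meles, Oryza, Peromyscus, Takifugu.

7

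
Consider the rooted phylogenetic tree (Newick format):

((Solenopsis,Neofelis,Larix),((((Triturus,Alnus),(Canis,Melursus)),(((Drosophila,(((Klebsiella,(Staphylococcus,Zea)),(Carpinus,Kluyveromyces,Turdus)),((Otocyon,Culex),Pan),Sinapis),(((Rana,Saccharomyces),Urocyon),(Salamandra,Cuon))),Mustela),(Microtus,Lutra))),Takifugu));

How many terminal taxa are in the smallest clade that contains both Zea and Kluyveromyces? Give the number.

The MRCA of Zea and Kluyveromyces is the node subtending ((Klebsiella,(Staphylococcus,Zea)),(Carpinus,Kluyveromyces,Turdus)).
That clade contains 6 terminal taxa: Carpinus, Klebsiella, Kluyveromyces, Staphylococcus, Turdus, Zea.

6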